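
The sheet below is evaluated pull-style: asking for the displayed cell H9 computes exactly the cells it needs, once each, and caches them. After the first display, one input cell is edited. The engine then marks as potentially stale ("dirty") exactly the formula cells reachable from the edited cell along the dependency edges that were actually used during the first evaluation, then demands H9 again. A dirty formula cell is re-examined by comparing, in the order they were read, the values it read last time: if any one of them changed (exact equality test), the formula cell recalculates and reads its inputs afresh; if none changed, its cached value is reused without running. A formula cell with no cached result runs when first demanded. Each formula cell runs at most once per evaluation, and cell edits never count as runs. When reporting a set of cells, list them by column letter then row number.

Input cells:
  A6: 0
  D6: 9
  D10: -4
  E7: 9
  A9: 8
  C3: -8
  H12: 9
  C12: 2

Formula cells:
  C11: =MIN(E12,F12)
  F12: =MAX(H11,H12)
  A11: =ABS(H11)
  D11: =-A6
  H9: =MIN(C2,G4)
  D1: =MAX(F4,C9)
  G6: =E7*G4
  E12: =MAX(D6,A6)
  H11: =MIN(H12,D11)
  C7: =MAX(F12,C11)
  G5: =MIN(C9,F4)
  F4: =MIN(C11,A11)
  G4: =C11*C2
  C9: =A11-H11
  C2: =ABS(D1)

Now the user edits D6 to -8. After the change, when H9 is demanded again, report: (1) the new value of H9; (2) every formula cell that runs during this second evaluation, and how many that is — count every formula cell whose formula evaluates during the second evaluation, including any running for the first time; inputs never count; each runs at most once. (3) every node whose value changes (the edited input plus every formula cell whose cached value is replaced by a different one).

Demanding H9 again yields 0.
4 formula cells run: C11, E12, F4, G4.
The nodes whose values change: C11, D6, E12.
Note where the cutoff bites: D1 is checked, finds nothing changed, and keeps its cache.

First demand of the output computes:
  D11 = -(0) = 0
  E12 = MAX(9, 0) = 9
  H11 = MIN(9, 0) = 0
  A11 = ABS(0) = 0
  C9 = 0 - 0 = 0
  F12 = MAX(0, 9) = 9
  C11 = MIN(9, 9) = 9
  F4 = MIN(9, 0) = 0
  D1 = MAX(0, 0) = 0
  C2 = ABS(0) = 0
  G4 = 9 * 0 = 0
  H9 = MIN(0, 0) = 0

After the edit, cleaning proceeds:
  E12: a read changed (D6 9->-8) — executes, giving 0.
  C11: a read changed (E12 9->0) — executes, giving 0.
  F4: a read changed (C11 9->0) — executes, giving 0 — identical to its old value.
  D1: dirty, but its reads are unchanged (F4 unchanged, C9 unchanged); cached 0 stands.
  C2: dirty, but its reads are unchanged (D1 unchanged); cached 0 stands.
  G4: a read changed (C11 9->0) — executes, giving 0 — identical to its old value.
  H9: dirty, but its reads are unchanged (C2 unchanged, G4 unchanged); cached 0 stands.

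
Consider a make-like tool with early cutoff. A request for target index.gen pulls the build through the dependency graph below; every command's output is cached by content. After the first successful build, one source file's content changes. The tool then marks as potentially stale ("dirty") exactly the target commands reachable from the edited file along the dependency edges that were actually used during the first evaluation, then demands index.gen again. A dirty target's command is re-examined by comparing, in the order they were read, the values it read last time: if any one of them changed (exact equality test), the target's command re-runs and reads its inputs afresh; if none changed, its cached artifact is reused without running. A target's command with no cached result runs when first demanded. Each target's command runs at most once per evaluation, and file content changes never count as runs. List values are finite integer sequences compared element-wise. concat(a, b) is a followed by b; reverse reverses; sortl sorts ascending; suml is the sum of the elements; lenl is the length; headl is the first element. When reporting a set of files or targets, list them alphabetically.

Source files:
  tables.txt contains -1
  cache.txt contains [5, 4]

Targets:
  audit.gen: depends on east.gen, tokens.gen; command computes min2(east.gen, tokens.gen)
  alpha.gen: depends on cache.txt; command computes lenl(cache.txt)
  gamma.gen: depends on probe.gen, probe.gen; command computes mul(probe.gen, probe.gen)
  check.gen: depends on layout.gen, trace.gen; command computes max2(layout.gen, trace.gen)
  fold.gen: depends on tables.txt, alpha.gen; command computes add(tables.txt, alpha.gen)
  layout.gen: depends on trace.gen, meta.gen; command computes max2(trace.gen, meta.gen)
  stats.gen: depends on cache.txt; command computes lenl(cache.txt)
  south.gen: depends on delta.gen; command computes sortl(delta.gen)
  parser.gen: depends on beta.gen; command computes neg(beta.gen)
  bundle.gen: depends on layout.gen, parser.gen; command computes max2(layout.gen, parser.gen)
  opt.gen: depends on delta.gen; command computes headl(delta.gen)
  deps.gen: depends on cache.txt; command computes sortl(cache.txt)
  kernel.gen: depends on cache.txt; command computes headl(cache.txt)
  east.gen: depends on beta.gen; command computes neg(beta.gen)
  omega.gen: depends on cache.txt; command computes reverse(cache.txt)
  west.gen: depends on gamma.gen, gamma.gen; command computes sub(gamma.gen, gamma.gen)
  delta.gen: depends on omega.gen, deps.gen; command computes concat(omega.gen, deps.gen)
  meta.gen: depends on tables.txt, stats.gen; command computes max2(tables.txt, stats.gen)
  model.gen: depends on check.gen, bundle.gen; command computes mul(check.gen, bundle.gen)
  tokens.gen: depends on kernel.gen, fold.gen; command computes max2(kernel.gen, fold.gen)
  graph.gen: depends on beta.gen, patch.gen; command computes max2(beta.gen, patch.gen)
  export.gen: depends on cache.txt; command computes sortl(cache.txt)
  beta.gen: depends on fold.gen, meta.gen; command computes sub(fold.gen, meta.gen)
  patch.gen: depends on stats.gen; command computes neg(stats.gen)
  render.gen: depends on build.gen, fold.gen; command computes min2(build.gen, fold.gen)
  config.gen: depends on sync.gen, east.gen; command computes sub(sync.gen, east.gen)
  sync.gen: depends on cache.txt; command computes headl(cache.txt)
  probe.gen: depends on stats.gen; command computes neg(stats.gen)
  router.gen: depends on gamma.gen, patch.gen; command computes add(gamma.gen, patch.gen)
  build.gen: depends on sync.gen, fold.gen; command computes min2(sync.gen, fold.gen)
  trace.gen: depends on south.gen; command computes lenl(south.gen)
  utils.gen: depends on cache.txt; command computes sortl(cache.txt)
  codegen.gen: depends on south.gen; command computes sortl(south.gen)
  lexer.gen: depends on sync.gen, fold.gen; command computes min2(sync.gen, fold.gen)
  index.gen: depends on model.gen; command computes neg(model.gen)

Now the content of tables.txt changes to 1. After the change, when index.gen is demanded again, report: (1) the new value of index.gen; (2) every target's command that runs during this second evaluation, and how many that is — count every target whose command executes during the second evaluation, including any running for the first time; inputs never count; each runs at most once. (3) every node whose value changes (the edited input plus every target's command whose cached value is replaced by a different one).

Demanding index.gen again yields -16.
5 target commands run: beta.gen, bundle.gen, fold.gen, meta.gen, parser.gen.
The nodes whose values change: beta.gen, fold.gen, parser.gen, tables.txt.
Note where the cutoff bites: layout.gen is checked, finds nothing changed, and keeps its cache.

First demand of the output computes:
  alpha.gen = lenl([5, 4]) = 2
  deps.gen = sortl([5, 4]) = [4, 5]
  fold.gen = add(-1, 2) = 1
  omega.gen = reverse([5, 4]) = [4, 5]
  delta.gen = concat([4, 5], [4, 5]) = [4, 5, 4, 5]
  south.gen = sortl([4, 5, 4, 5]) = [4, 4, 5, 5]
  stats.gen = lenl([5, 4]) = 2
  meta.gen = max2(-1, 2) = 2
  beta.gen = sub(1, 2) = -1
  parser.gen = neg(-1) = 1
  trace.gen = lenl([4, 4, 5, 5]) = 4
  layout.gen = max2(4, 2) = 4
  bundle.gen = max2(4, 1) = 4
  check.gen = max2(4, 4) = 4
  model.gen = mul(4, 4) = 16
  index.gen = neg(16) = -16

After the edit, cleaning proceeds:
  fold.gen: a read changed (tables.txt -1->1) — executes, giving 3.
  meta.gen: a read changed (tables.txt -1->1) — executes, giving 2 — identical to its old value.
  beta.gen: a read changed (fold.gen 1->3) — executes, giving 1.
  layout.gen: dirty, but its reads are unchanged (trace.gen unchanged, meta.gen unchanged); cached 4 stands.
  check.gen: dirty, but its reads are unchanged (layout.gen unchanged, trace.gen unchanged); cached 4 stands.
  parser.gen: a read changed (beta.gen -1->1) — executes, giving -1.
  bundle.gen: a read changed (parser.gen 1->-1) — executes, giving 4 — identical to its old value.
  model.gen: dirty, but its reads are unchanged (check.gen unchanged, bundle.gen unchanged); cached 16 stands.
  index.gen: dirty, but its reads are unchanged (model.gen unchanged); cached -16 stands.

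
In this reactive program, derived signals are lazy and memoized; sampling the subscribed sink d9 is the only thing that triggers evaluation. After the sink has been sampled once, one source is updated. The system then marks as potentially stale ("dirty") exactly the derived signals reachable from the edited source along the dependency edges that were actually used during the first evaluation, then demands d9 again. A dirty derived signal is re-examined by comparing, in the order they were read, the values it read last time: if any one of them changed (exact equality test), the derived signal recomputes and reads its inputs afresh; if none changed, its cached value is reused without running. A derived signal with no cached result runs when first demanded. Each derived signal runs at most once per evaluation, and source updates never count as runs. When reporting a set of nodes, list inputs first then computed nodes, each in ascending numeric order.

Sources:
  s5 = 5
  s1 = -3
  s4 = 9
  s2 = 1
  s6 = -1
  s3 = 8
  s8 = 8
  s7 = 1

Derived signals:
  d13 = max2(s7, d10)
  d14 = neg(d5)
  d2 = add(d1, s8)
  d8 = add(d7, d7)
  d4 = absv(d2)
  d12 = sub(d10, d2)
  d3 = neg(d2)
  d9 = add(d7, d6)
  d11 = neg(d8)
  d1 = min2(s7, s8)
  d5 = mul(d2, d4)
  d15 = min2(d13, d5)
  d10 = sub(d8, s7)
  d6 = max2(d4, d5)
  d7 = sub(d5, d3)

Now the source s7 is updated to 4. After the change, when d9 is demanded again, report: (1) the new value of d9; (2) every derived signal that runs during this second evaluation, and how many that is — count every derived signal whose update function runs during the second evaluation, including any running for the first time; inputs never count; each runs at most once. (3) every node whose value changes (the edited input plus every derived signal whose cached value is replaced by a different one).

Demanding d9 again yields 300.
8 derived signals run: d1, d2, d3, d4, d5, d6, d7, d9.
The nodes whose values change: s7, d1, d2, d3, d4, d5, d6, d7, d9.

First demand of the output computes:
  d1 = min2(1, 8) = 1
  d2 = add(1, 8) = 9
  d3 = neg(9) = -9
  d4 = absv(9) = 9
  d5 = mul(9, 9) = 81
  d6 = max2(9, 81) = 81
  d7 = sub(81, -9) = 90
  d9 = add(90, 81) = 171

After the edit, cleaning proceeds:
  d1: a read changed (s7 1->4) — executes, giving 4.
  d2: a read changed (d1 1->4) — executes, giving 12.
  d3: a read changed (d2 9->12) — executes, giving -12.
  d4: a read changed (d2 9->12) — executes, giving 12.
  d5: a read changed (d2 9->12; d4 9->12) — executes, giving 144.
  d6: a read changed (d4 9->12; d5 81->144) — executes, giving 144.
  d7: a read changed (d5 81->144; d3 -9->-12) — executes, giving 156.
  d9: a read changed (d7 90->156; d6 81->144) — executes, giving 300.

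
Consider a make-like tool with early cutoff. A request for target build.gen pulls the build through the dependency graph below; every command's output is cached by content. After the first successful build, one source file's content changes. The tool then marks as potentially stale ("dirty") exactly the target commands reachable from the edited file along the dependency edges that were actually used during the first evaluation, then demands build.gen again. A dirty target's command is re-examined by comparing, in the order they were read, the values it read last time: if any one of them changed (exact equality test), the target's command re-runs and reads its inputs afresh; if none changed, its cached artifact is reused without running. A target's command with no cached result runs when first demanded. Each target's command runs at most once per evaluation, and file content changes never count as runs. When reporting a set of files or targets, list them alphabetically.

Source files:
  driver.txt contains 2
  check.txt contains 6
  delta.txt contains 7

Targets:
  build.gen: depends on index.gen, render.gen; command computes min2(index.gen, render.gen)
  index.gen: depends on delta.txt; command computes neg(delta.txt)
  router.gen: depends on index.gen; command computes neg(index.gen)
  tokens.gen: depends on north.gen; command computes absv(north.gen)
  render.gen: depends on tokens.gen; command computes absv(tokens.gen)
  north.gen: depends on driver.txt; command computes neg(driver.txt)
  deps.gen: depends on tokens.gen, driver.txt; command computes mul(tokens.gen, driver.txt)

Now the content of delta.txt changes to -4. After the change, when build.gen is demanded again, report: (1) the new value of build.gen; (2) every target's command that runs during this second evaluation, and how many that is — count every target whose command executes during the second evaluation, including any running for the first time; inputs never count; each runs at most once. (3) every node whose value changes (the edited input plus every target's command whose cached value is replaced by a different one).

Demanding build.gen again yields 2.
2 target commands run: build.gen, index.gen.
The nodes whose values change: build.gen, delta.txt, index.gen.

First demand of the output computes:
  index.gen = neg(7) = -7
  north.gen = neg(2) = -2
  tokens.gen = absv(-2) = 2
  render.gen = absv(2) = 2
  build.gen = min2(-7, 2) = -7

After the edit, cleaning proceeds:
  index.gen: a read changed (delta.txt 7->-4) — executes, giving 4.
  build.gen: a read changed (index.gen -7->4) — executes, giving 2.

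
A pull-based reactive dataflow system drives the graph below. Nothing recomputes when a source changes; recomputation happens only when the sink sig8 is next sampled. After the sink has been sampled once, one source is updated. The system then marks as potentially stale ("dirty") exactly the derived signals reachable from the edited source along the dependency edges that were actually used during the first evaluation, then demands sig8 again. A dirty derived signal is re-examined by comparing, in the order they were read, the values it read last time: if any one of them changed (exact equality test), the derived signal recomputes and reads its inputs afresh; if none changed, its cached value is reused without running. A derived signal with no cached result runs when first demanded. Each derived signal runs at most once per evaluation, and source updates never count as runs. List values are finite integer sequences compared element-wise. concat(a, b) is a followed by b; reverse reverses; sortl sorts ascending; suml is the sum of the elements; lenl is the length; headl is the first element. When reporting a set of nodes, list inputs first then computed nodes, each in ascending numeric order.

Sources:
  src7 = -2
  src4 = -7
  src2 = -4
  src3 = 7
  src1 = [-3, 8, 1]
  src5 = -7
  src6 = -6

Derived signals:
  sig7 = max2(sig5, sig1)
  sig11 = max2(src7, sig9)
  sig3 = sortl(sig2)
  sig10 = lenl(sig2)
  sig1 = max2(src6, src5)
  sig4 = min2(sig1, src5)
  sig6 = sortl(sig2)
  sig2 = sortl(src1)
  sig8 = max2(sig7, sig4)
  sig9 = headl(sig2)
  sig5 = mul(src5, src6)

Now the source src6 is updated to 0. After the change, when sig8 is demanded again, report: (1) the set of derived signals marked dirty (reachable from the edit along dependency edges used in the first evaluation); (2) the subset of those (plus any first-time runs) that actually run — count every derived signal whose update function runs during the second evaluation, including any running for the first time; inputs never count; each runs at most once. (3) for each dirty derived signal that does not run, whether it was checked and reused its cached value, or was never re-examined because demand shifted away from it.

Marked dirty: sig1, sig4, sig5, sig7, sig8.
Derived signals that run: sig1, sig4, sig5, sig7, sig8 — 5 in total.
Every dirty derived signal ran.

First evaluation (everything demanded from the output):
  sig1 = max2(-6, -7) = -6
  sig4 = min2(-6, -7) = -7
  sig5 = mul(-7, -6) = 42
  sig7 = max2(42, -6) = 42
  sig8 = max2(42, -7) = 42

Propagation after the edit:
  sig1: runs — src6 -6->0; result 0.
  sig4: runs — sig1 -6->0; result -7 (same value as before).
  sig5: runs — src6 -6->0; result 0.
  sig7: runs — sig5 42->0; sig1 -6->0; result 0.
  sig8: runs — sig7 42->0; result 0.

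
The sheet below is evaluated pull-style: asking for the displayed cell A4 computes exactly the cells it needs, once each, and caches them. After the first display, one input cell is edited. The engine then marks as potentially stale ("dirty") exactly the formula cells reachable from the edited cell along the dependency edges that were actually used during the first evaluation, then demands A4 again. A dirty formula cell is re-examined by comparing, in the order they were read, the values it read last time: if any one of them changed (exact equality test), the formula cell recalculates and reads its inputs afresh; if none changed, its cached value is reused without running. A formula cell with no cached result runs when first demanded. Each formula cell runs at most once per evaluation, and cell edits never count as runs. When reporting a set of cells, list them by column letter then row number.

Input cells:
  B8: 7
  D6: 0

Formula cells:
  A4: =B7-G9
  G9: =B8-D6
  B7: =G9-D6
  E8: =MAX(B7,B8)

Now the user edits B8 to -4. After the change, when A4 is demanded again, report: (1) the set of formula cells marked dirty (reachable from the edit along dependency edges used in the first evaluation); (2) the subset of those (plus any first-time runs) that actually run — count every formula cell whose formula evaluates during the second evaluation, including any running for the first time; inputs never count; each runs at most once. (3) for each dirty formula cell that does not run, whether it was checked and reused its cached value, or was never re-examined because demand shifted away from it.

First demand of the output computes:
  G9 = 7 - 0 = 7
  B7 = 7 - 0 = 7
  A4 = 7 - 7 = 0

After the edit, cleaning proceeds:
  G9: a read changed (B8 7->-4) — executes, giving -4.
  B7: a read changed (G9 7->-4) — executes, giving -4.
  A4: a read changed (B7 7->-4; G9 7->-4) — executes, giving 0 — identical to its old value.

The edit dirties: A4, B7, G9.
3 formula cells run: A4, B7, G9.
No dirty formula cell escaped a run.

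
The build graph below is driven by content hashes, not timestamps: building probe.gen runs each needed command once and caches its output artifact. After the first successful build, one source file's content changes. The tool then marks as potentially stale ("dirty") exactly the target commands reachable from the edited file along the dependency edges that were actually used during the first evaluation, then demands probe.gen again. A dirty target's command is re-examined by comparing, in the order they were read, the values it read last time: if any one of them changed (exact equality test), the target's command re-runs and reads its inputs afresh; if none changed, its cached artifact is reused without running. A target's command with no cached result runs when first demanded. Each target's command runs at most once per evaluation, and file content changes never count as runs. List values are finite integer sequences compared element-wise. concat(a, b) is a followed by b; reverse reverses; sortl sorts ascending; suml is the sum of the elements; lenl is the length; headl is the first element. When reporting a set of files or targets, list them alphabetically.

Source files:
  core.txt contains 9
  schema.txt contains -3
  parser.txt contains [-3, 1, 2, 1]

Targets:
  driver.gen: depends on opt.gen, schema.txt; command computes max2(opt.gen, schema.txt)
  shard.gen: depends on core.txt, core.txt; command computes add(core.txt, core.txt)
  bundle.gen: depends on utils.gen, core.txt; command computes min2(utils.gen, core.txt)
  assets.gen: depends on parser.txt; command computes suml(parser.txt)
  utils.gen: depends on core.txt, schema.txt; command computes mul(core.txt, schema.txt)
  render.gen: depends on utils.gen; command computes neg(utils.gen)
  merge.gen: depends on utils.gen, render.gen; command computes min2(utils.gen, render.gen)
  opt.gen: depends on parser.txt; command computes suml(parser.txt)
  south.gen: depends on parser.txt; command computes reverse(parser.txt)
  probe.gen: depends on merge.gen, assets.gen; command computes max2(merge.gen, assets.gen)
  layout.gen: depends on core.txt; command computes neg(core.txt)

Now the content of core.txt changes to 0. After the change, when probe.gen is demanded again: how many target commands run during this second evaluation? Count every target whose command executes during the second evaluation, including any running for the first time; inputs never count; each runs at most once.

Initial pass — values computed on the first demand:
  assets.gen = suml([-3, 1, 2, 1]) = 1
  utils.gen = mul(9, -3) = -27
  render.gen = neg(-27) = 27
  merge.gen = min2(-27, 27) = -27
  probe.gen = max2(-27, 1) = 1

Second demand — change propagation:
  utils.gen: re-runs because core.txt 9->0; new result 0.
  render.gen: re-runs because utils.gen -27->0; new result 0.
  merge.gen: re-runs because utils.gen -27->0; render.gen 27->0; new result 0.
  probe.gen: re-runs because merge.gen -27->0; new result 1 (unchanged).

Run set: merge.gen, probe.gen, render.gen, utils.gen (4 run).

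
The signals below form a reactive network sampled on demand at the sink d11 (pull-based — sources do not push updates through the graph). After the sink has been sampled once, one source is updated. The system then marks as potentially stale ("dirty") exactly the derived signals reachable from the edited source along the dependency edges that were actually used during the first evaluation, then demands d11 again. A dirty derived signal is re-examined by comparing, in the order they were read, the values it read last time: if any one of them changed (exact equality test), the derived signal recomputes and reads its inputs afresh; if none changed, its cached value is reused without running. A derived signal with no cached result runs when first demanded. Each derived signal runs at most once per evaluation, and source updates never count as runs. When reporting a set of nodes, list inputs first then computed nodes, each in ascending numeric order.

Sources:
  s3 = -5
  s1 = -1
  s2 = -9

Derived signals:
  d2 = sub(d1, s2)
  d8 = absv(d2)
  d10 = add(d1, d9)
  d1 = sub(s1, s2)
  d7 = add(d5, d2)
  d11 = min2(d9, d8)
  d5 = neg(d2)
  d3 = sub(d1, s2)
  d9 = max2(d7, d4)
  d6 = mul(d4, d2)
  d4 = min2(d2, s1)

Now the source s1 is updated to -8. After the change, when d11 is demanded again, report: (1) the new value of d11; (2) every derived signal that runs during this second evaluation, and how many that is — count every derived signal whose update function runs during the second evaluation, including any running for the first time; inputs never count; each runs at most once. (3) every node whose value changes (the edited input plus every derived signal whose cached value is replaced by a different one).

d11 now evaluates to 0.
Run set: d1, d2, d4, d5, d7, d8, d9, d11 (8 run).
Changed values: s1, d1, d2, d4, d5, d8.

Initial pass — values computed on the first demand:
  d1 = sub(-1, -9) = 8
  d2 = sub(8, -9) = 17
  d4 = min2(17, -1) = -1
  d5 = neg(17) = -17
  d7 = add(-17, 17) = 0
  d8 = absv(17) = 17
  d9 = max2(0, -1) = 0
  d11 = min2(0, 17) = 0

Second demand — change propagation:
  d1: re-runs because s1 -1->-8; new result 1.
  d2: re-runs because d1 8->1; new result 10.
  d4: re-runs because d2 17->10; s1 -1->-8; new result -8.
  d5: re-runs because d2 17->10; new result -10.
  d7: re-runs because d5 -17->-10; d2 17->10; new result 0 (unchanged).
  d8: re-runs because d2 17->10; new result 10.
  d9: re-runs because d4 -1->-8; new result 0 (unchanged).
  d11: re-runs because d8 17->10; new result 0 (unchanged).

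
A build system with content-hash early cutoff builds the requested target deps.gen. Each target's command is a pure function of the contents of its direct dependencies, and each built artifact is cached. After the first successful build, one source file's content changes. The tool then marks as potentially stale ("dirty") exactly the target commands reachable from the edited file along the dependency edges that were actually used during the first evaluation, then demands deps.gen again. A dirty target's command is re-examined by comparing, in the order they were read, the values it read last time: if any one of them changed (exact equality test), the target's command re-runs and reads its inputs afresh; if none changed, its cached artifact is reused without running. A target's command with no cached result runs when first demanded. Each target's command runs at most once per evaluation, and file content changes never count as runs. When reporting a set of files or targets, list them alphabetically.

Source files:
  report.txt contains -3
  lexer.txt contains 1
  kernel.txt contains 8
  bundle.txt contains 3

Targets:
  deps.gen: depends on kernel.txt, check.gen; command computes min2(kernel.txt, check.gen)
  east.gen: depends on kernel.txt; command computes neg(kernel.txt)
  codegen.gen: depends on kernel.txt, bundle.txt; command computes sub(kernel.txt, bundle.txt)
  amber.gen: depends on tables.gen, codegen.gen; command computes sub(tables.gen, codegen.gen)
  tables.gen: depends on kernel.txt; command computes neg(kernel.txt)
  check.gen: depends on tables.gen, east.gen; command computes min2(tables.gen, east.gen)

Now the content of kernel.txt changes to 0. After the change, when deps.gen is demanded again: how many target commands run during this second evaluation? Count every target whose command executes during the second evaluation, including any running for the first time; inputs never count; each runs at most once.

First evaluation (everything demanded from the output):
  east.gen = neg(8) = -8
  tables.gen = neg(8) = -8
  check.gen = min2(-8, -8) = -8
  deps.gen = min2(8, -8) = -8

Propagation after the edit:
  east.gen: runs — kernel.txt 8->0; result 0.
  tables.gen: runs — kernel.txt 8->0; result 0.
  check.gen: runs — tables.gen -8->0; east.gen -8->0; result 0.
  deps.gen: runs — kernel.txt 8->0; check.gen -8->0; result 0.

Target commands that run: check.gen, deps.gen, east.gen, tables.gen — 4 in total.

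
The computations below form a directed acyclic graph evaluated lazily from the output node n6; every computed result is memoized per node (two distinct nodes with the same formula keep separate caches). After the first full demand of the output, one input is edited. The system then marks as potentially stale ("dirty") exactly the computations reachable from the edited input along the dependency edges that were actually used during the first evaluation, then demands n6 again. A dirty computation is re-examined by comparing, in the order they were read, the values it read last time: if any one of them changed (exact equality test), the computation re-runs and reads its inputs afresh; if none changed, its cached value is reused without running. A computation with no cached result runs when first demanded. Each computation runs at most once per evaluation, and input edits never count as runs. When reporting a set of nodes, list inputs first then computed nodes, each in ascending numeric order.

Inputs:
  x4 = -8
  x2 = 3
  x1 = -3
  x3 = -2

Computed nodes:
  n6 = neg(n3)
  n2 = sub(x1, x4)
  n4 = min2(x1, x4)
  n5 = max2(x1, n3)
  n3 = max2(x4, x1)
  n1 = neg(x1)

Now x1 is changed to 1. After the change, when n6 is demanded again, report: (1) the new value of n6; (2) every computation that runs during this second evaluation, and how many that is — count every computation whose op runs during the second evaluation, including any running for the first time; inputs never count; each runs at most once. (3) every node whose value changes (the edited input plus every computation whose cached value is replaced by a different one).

First demand of the output computes:
  n3 = max2(-8, -3) = -3
  n6 = neg(-3) = 3

After the edit, cleaning proceeds:
  n3: a read changed (x1 -3->1) — executes, giving 1.
  n6: a read changed (n3 -3->1) — executes, giving -1.

Demanding n6 again yields -1.
2 computations run: n3, n6.
The nodes whose values change: x1, n3, n6.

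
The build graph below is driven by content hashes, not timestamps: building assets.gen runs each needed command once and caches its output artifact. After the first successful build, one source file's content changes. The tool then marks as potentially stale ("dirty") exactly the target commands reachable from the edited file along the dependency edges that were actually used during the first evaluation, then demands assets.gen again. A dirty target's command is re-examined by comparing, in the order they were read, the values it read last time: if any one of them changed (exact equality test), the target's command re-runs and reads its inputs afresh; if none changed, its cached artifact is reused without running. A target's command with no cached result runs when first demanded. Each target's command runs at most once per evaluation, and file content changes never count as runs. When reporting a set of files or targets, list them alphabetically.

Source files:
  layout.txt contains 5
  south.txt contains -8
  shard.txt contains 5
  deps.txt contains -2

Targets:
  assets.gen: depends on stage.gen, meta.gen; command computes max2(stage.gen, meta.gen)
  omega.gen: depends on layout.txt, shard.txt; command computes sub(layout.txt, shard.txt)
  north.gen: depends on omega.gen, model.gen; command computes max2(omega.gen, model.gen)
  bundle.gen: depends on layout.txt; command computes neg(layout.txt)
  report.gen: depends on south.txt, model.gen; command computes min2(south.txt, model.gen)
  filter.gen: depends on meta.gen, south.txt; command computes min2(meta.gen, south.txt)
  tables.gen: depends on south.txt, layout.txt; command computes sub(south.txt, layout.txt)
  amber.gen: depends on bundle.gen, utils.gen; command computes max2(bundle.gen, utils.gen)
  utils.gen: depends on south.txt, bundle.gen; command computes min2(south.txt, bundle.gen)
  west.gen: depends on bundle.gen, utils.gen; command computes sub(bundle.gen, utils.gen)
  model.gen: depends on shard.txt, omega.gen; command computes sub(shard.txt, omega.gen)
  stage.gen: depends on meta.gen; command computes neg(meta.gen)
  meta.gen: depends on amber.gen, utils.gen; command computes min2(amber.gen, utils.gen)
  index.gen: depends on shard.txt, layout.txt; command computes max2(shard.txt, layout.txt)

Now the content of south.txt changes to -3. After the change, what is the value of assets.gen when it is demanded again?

assets.gen now evaluates to 5.

Initial pass — values computed on the first demand:
  bundle.gen = neg(5) = -5
  utils.gen = min2(-8, -5) = -8
  amber.gen = max2(-5, -8) = -5
  meta.gen = min2(-5, -8) = -8
  stage.gen = neg(-8) = 8
  assets.gen = max2(8, -8) = 8

Second demand — change propagation:
  utils.gen: re-runs because south.txt -8->-3; new result -5.
  amber.gen: re-runs because utils.gen -8->-5; new result -5 (unchanged).
  meta.gen: re-runs because utils.gen -8->-5; new result -5.
  stage.gen: re-runs because meta.gen -8->-5; new result 5.
  assets.gen: re-runs because stage.gen 8->5; meta.gen -8->-5; new result 5.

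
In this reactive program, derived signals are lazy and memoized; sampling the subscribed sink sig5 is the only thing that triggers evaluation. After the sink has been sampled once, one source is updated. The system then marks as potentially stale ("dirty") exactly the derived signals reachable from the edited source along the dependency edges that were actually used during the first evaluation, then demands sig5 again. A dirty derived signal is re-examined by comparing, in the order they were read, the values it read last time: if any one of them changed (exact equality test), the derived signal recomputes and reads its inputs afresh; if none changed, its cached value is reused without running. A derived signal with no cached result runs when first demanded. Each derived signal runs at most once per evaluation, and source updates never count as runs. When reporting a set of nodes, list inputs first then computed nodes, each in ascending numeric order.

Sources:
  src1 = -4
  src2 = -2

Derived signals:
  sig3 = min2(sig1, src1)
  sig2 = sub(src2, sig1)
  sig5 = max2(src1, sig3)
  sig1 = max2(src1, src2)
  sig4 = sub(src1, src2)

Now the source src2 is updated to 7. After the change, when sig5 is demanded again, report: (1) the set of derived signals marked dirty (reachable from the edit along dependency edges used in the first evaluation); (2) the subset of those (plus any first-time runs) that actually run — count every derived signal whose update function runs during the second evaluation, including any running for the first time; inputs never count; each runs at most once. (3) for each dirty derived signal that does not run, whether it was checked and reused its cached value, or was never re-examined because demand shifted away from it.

The edit dirties: sig1, sig3, sig5.
2 derived signals run: sig1, sig3.
Cache hits after checking: sig5.
Note the absorption at sig3: it re-runs yet its value is the same, leaving the output's value untouched.

First demand of the output computes:
  sig1 = max2(-4, -2) = -2
  sig3 = min2(-2, -4) = -4
  sig5 = max2(-4, -4) = -4

After the edit, cleaning proceeds:
  sig1: a read changed (src2 -2->7) — executes, giving 7.
  sig3: a read changed (sig1 -2->7) — executes, giving -4 — identical to its old value.
  sig5: dirty, but its reads are unchanged (src1 unchanged, sig3 unchanged); cached -4 stands.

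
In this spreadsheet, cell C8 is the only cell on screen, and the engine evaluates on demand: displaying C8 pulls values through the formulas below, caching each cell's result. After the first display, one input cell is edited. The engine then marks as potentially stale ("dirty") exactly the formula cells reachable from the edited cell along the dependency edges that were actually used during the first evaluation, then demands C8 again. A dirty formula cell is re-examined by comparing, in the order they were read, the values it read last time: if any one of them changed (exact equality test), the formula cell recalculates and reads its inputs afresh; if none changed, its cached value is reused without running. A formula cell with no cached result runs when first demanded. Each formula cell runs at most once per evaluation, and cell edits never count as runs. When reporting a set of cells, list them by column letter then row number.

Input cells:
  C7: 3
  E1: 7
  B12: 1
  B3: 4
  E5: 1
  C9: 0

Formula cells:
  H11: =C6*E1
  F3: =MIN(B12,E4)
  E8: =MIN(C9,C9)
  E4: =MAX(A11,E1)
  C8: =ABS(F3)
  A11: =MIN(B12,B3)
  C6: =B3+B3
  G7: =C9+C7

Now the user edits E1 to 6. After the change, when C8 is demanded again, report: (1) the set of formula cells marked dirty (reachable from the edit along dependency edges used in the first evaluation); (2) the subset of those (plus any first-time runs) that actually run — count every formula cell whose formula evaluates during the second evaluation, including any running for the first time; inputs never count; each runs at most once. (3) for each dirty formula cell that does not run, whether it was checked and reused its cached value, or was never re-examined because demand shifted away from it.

Dirty set: C8, E4, F3.
Run set: E4, F3 (2 run).
Re-examined without running (cache reused): C8.
The important point: F3 recomputes to an identical value, and the output ends up unchanged.

Initial pass — values computed on the first demand:
  A11 = MIN(1, 4) = 1
  E4 = MAX(1, 7) = 7
  F3 = MIN(1, 7) = 1
  C8 = ABS(1) = 1

Second demand — change propagation:
  E4: re-runs because E1 7->6; new result 6.
  F3: re-runs because E4 7->6; new result 1 (unchanged).
  C8: re-examined; everything it read last time is the same (F3 unchanged) — cache 1 kept, no run.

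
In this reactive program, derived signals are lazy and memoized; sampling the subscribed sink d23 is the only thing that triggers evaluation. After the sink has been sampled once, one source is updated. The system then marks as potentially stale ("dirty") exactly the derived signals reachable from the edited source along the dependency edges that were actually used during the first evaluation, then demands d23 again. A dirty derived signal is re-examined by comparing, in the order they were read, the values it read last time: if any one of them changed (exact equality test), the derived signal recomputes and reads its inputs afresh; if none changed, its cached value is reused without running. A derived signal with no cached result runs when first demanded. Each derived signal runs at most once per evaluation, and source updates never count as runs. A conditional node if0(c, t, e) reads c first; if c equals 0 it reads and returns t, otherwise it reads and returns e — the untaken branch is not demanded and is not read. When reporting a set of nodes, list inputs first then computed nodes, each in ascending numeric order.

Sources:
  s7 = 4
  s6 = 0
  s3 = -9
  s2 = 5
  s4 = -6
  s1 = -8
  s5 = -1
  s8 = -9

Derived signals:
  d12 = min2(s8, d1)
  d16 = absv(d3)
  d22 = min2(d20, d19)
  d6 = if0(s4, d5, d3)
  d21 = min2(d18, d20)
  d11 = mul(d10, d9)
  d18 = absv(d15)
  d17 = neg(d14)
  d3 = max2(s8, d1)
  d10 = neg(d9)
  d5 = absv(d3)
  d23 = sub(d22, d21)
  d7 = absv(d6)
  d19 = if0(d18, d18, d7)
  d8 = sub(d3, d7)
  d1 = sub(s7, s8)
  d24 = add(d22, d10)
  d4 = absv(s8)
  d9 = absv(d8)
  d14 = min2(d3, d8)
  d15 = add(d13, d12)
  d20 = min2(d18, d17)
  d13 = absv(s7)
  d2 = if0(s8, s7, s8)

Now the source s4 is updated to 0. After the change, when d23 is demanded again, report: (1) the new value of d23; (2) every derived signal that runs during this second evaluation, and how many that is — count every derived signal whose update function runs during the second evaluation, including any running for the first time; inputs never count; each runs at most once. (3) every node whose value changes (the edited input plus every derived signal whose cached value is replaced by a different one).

Demanding d23 again yields 0.
2 derived signals run: d5, d6.
The nodes whose values change: s4.
Note the branch switch — d5 had no cache and runs now for the first time.

First demand of the output computes:
  d1 = sub(4, -9) = 13
  d3 = max2(-9, 13) = 13
  d6 = if0(s4=-6 -> else branch d3) = 13
  d7 = absv(13) = 13
  d8 = sub(13, 13) = 0
  d12 = min2(-9, 13) = -9
  d13 = absv(4) = 4
  d14 = min2(13, 0) = 0
  d15 = add(4, -9) = -5
  d17 = neg(0) = 0
  d18 = absv(-5) = 5
  d19 = if0(d18=5 -> else branch d7) = 13
  d20 = min2(5, 0) = 0
  d21 = min2(5, 0) = 0
  d22 = min2(0, 13) = 0
  d23 = sub(0, 0) = 0

After the edit, cleaning proceeds:
  d5: had never run; runs now, result 13.
  d6: a read changed (s4 -6->0) — executes, giving 13 — identical to its old value.
  d7: dirty, but its reads are unchanged (d6 unchanged); cached 13 stands.
  d8: dirty, but its reads are unchanged (d3 unchanged, d7 unchanged); cached 0 stands.
  d14: dirty, but its reads are unchanged (d3 unchanged, d8 unchanged); cached 0 stands.
  d17: dirty, but its reads are unchanged (d14 unchanged); cached 0 stands.
  d19: dirty, but its reads are unchanged (d18 unchanged, d7 unchanged); cached 13 stands.
  d20: dirty, but its reads are unchanged (d18 unchanged, d17 unchanged); cached 0 stands.
  d21: dirty, but its reads are unchanged (d18 unchanged, d20 unchanged); cached 0 stands.
  d22: dirty, but its reads are unchanged (d20 unchanged, d19 unchanged); cached 0 stands.
  d23: dirty, but its reads are unchanged (d22 unchanged, d21 unchanged); cached 0 stands.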